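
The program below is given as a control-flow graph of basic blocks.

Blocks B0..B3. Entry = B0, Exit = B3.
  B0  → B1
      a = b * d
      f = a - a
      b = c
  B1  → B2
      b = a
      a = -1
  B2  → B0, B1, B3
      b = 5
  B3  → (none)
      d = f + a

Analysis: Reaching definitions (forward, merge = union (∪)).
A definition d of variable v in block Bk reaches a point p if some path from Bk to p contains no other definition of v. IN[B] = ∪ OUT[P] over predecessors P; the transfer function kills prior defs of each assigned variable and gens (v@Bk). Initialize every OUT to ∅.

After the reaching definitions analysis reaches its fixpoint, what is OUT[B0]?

Converged values:
  B0:   IN={a@B1, b@B2, f@B0}   OUT={a@B0, b@B0, f@B0}
  B1:   IN={a@B0, a@B1, b@B0, b@B2, f@B0}   OUT={a@B1, b@B1, f@B0}
  B2:   IN={a@B1, b@B1, f@B0}   OUT={a@B1, b@B2, f@B0}
  B3:   IN={a@B1, b@B2, f@B0}   OUT={a@B1, b@B2, d@B3, f@B0}

Merge at B0 (entry node, so the boundary value {} is joined with the incoming edge(s)): IN[B0] = {} ⊔ OUT[B2] = {a@B1, b@B2, f@B0}
Applying B0's transfer function to that IN value gives OUT[B0] (row B0 above).

Answer: {a@B0, b@B0, f@B0}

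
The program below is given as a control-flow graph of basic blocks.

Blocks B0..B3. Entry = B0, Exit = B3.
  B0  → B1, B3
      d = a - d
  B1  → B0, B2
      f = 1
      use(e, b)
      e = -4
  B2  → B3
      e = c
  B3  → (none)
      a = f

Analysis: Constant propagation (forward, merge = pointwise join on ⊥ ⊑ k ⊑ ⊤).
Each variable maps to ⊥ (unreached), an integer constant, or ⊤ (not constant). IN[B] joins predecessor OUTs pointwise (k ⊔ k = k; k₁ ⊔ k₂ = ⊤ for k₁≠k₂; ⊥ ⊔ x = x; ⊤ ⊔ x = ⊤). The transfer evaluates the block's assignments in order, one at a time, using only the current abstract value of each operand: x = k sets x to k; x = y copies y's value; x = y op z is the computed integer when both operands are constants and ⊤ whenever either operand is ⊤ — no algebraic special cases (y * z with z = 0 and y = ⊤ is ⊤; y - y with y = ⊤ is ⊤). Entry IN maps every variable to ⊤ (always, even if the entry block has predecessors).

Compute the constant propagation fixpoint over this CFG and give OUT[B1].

Fixpoint table:
  B0:  IN=(all ⊤)  OUT=(all ⊤)
  B1:  IN=(all ⊤)  OUT={e:-4, f:1; rest ⊤}
  B2:  IN={e:-4, f:1; rest ⊤}  OUT={f:1; rest ⊤}
  B3:  IN=(all ⊤)  OUT=(all ⊤)

Merge at B1: IN[B1] = OUT[B0] = {a: ⊤, b: ⊤, c: ⊤, d: ⊤, e: ⊤, f: ⊤}
Applying B1's transfer function to that IN value gives OUT[B1] (row B1 above).

Answer: {a: ⊤, b: ⊤, c: ⊤, d: ⊤, e: -4, f: 1}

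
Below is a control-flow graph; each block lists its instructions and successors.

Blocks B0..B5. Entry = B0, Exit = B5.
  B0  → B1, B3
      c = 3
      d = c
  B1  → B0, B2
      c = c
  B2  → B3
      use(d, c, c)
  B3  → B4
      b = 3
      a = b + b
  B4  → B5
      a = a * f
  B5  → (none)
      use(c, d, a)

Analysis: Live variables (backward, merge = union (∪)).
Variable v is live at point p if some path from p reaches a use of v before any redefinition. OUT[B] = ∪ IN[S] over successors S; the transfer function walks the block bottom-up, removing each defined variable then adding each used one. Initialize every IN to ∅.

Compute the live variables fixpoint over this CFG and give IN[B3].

Per-block solution:
  B0: | IN={f} | OUT={c, d, f}
  B1: | IN={c, d, f} | OUT={c, d, f}
  B2: | IN={c, d, f} | OUT={c, d, f}
  B3: | IN={c, d, f} | OUT={a, c, d, f}
  B4: | IN={a, c, d, f} | OUT={a, c, d}
  B5: | IN={a, c, d} | OUT={}

Merge at B3: OUT[B3] = IN[B4] = {a, c, d, f}
Applying B3's transfer function to that OUT value gives IN[B3] (row B3 above).

Answer: {c, d, f}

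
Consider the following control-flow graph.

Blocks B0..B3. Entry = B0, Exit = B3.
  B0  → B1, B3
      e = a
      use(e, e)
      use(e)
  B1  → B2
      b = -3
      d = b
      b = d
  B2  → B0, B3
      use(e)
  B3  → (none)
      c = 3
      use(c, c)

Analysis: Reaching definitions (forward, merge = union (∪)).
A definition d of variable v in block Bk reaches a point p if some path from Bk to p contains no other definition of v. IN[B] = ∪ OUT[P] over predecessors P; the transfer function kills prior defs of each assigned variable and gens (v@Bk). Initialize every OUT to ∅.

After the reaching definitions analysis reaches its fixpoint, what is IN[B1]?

Answer: {b@B1, d@B1, e@B0}

Trace:
Converged values:
  B0: | IN={b@B1, d@B1, e@B0} | OUT={b@B1, d@B1, e@B0}
  B1: | IN={b@B1, d@B1, e@B0} | OUT={b@B1, d@B1, e@B0}
  B2: | IN={b@B1, d@B1, e@B0} | OUT={b@B1, d@B1, e@B0}
  B3: | IN={b@B1, d@B1, e@B0} | OUT={b@B1, c@B3, d@B1, e@B0}

Merge at B1: IN[B1] = OUT[B0] = {b@B1, d@B1, e@B0}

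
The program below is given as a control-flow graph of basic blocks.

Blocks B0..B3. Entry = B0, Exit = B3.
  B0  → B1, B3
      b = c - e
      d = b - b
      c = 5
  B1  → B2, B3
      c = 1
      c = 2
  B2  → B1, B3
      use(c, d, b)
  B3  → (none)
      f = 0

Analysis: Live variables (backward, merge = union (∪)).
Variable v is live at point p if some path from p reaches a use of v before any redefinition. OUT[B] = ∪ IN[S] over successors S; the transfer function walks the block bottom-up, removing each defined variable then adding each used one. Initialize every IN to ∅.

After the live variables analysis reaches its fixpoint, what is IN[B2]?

Fixpoint table:
  B0:   IN={c, e}   OUT={b, d}
  B1:   IN={b, d}   OUT={b, c, d}
  B2:   IN={b, c, d}   OUT={b, d}
  B3:   IN={}   OUT={}

Merge at B2: OUT[B2] = IN[B1] ⊔ IN[B3] = {b, d}
Applying B2's transfer function to that OUT value gives IN[B2] (row B2 above).

Answer: {b, c, d}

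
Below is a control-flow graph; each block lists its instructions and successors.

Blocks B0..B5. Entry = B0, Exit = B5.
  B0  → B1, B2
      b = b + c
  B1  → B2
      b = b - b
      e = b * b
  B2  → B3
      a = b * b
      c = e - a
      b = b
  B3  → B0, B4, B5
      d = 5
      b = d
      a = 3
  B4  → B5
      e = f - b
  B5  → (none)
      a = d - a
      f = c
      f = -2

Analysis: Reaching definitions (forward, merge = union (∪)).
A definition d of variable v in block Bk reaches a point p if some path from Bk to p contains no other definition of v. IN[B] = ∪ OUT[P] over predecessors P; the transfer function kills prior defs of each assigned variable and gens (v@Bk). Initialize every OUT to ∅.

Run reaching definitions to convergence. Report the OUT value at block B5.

Answer: {a@B5, b@B3, c@B2, d@B3, e@B1, e@B4, f@B5}

Derivation:
Per-block solution:
  B0: | IN={a@B3, b@B3, c@B2, d@B3, e@B1} | OUT={a@B3, b@B0, c@B2, d@B3, e@B1}
  B1: | IN={a@B3, b@B0, c@B2, d@B3, e@B1} | OUT={a@B3, b@B1, c@B2, d@B3, e@B1}
  B2: | IN={a@B3, b@B0, b@B1, c@B2, d@B3, e@B1} | OUT={a@B2, b@B2, c@B2, d@B3, e@B1}
  B3: | IN={a@B2, b@B2, c@B2, d@B3, e@B1} | OUT={a@B3, b@B3, c@B2, d@B3, e@B1}
  B4: | IN={a@B3, b@B3, c@B2, d@B3, e@B1} | OUT={a@B3, b@B3, c@B2, d@B3, e@B4}
  B5: | IN={a@B3, b@B3, c@B2, d@B3, e@B1, e@B4} | OUT={a@B5, b@B3, c@B2, d@B3, e@B1, e@B4, f@B5}

Merge at B5: IN[B5] = OUT[B3] ⊔ OUT[B4] = {a@B3, b@B3, c@B2, d@B3, e@B1, e@B4}
Applying B5's transfer function to that IN value gives OUT[B5] (row B5 above).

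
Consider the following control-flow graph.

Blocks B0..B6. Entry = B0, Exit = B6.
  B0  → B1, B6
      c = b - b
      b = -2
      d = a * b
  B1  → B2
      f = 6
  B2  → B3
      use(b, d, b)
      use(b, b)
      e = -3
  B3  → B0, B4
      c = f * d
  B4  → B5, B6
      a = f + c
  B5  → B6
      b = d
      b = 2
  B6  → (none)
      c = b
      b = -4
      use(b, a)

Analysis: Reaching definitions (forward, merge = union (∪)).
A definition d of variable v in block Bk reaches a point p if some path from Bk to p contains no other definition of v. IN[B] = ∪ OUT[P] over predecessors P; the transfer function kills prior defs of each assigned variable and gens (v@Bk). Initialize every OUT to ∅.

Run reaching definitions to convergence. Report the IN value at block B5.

Per-block solution:
  B0:   IN={b@B0, c@B3, d@B0, e@B2, f@B1}   OUT={b@B0, c@B0, d@B0, e@B2, f@B1}
  B1:   IN={b@B0, c@B0, d@B0, e@B2, f@B1}   OUT={b@B0, c@B0, d@B0, e@B2, f@B1}
  B2:   IN={b@B0, c@B0, d@B0, e@B2, f@B1}   OUT={b@B0, c@B0, d@B0, e@B2, f@B1}
  B3:   IN={b@B0, c@B0, d@B0, e@B2, f@B1}   OUT={b@B0, c@B3, d@B0, e@B2, f@B1}
  B4:   IN={b@B0, c@B3, d@B0, e@B2, f@B1}   OUT={a@B4, b@B0, c@B3, d@B0, e@B2, f@B1}
  B5:   IN={a@B4, b@B0, c@B3, d@B0, e@B2, f@B1}   OUT={a@B4, b@B5, c@B3, d@B0, e@B2, f@B1}
  B6:   IN={a@B4, b@B0, b@B5, c@B0, c@B3, d@B0, e@B2, f@B1}   OUT={a@B4, b@B6, c@B6, d@B0, e@B2, f@B1}

Merge at B5: IN[B5] = OUT[B4] = {a@B4, b@B0, c@B3, d@B0, e@B2, f@B1}

Answer: {a@B4, b@B0, c@B3, d@B0, e@B2, f@B1}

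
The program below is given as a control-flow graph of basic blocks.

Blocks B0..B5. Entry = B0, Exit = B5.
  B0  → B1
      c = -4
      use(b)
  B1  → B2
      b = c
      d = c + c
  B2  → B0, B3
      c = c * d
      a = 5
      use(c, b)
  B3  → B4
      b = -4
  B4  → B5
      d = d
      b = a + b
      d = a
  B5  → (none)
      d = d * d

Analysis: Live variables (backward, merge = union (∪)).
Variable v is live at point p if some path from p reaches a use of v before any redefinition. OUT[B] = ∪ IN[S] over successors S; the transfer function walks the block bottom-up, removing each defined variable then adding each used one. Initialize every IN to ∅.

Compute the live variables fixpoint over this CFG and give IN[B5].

Answer: {d}

Trace:
Per-block solution:
  B0: | IN={b} | OUT={c}
  B1: | IN={c} | OUT={b, c, d}
  B2: | IN={b, c, d} | OUT={a, b, d}
  B3: | IN={a, d} | OUT={a, b, d}
  B4: | IN={a, b, d} | OUT={d}
  B5: | IN={d} | OUT={}

B5 is the boundary node: OUT[B5] = {}
Applying B5's transfer function to that OUT value gives IN[B5] (row B5 above).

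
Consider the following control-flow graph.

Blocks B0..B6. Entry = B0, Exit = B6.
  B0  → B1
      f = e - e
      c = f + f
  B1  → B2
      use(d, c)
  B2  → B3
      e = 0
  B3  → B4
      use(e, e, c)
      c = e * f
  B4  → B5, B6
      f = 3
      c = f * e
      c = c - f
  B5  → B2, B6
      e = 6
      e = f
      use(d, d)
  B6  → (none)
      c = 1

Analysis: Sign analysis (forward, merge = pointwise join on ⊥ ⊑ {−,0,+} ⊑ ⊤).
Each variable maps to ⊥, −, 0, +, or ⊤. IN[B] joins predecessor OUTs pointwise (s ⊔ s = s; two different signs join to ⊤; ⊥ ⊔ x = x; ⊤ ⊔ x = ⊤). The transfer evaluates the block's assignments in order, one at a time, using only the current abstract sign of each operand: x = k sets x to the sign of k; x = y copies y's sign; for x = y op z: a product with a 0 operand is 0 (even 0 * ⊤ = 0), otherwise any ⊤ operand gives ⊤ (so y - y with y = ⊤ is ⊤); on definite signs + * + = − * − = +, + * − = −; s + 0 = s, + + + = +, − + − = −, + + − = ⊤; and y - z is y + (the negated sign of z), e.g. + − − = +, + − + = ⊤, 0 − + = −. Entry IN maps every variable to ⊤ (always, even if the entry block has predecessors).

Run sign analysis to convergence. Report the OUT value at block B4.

Converged values:
  B0: | IN=(all ⊤) | OUT=(all ⊤)
  B1: | IN=(all ⊤) | OUT=(all ⊤)
  B2: | IN=(all ⊤) | OUT={e:0; rest ⊤}
  B3: | IN={e:0; rest ⊤} | OUT={c:0, e:0; rest ⊤}
  B4: | IN={c:0, e:0; rest ⊤} | OUT={c:-, e:0, f:+; rest ⊤}
  B5: | IN={c:-, e:0, f:+; rest ⊤} | OUT={c:-, e:+, f:+; rest ⊤}
  B6: | IN={c:-, f:+; rest ⊤} | OUT={c:+, f:+; rest ⊤}

Merge at B4: IN[B4] = OUT[B3] = {a: ⊤, b: ⊤, c: 0, d: ⊤, e: 0, f: ⊤}
Applying B4's transfer function to that IN value gives OUT[B4] (row B4 above).

Answer: {a: ⊤, b: ⊤, c: -, d: ⊤, e: 0, f: +}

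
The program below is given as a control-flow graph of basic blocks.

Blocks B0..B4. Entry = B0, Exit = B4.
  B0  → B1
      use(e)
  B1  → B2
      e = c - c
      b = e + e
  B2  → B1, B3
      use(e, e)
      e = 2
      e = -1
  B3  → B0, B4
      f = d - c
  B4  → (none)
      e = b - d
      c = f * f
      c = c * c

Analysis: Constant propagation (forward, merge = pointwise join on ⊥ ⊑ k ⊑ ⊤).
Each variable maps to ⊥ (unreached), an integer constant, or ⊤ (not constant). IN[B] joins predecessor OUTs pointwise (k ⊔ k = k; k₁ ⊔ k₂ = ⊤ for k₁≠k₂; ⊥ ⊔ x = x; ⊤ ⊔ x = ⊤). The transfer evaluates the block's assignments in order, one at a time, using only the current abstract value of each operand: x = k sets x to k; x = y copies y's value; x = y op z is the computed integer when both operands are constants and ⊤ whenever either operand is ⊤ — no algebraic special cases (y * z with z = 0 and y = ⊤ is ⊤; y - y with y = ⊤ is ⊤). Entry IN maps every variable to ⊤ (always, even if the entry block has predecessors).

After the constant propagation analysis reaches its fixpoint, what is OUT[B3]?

Answer: {a: ⊤, b: ⊤, c: ⊤, d: ⊤, e: -1, f: ⊤}

Working:
Fixpoint table:
  B0:   IN=(all ⊤)   OUT=(all ⊤)
  B1:   IN=(all ⊤)   OUT=(all ⊤)
  B2:   IN=(all ⊤)   OUT={e:-1; rest ⊤}
  B3:   IN={e:-1; rest ⊤}   OUT={e:-1; rest ⊤}
  B4:   IN={e:-1; rest ⊤}   OUT=(all ⊤)

Merge at B3: IN[B3] = OUT[B2] = {a: ⊤, b: ⊤, c: ⊤, d: ⊤, e: -1, f: ⊤}
Applying B3's transfer function to that IN value gives OUT[B3] (row B3 above).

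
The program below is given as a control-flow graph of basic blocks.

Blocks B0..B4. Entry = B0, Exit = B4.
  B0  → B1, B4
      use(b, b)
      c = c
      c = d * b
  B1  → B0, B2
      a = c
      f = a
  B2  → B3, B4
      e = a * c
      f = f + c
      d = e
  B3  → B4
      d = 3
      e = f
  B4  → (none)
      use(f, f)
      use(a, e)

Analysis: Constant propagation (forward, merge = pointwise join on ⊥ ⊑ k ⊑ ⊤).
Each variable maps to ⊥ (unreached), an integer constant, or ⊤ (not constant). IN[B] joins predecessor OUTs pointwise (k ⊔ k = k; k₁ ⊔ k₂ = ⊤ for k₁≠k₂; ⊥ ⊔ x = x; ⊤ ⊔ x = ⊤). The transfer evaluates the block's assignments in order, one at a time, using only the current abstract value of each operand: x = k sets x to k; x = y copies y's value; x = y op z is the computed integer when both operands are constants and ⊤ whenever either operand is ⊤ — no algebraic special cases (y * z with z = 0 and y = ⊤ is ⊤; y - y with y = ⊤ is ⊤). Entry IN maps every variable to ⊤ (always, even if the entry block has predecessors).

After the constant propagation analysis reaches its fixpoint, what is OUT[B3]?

Per-block solution:
  B0: | IN=(all ⊤) | OUT=(all ⊤)
  B1: | IN=(all ⊤) | OUT=(all ⊤)
  B2: | IN=(all ⊤) | OUT=(all ⊤)
  B3: | IN=(all ⊤) | OUT={d:3; rest ⊤}
  B4: | IN=(all ⊤) | OUT=(all ⊤)

Merge at B3: IN[B3] = OUT[B2] = {a: ⊤, b: ⊤, c: ⊤, d: ⊤, e: ⊤, f: ⊤}
Applying B3's transfer function to that IN value gives OUT[B3] (row B3 above).

Answer: {a: ⊤, b: ⊤, c: ⊤, d: 3, e: ⊤, f: ⊤}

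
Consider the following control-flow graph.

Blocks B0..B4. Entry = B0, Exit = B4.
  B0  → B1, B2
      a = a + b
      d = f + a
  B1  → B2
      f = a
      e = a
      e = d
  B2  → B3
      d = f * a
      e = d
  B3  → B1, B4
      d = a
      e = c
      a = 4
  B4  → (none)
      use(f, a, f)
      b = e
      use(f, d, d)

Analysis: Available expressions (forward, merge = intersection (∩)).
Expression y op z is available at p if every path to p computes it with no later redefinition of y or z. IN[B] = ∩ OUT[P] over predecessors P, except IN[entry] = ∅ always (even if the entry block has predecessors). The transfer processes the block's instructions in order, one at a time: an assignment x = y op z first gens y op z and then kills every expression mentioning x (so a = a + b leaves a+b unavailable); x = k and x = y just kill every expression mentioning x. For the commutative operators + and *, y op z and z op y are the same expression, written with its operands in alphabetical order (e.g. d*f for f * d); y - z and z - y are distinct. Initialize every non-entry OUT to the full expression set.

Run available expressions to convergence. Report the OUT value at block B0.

Converged values:
  B0:   IN={}   OUT={a+f}
  B1:   IN={}   OUT={}
  B2:   IN={}   OUT={a*f}
  B3:   IN={a*f}   OUT={}
  B4:   IN={}   OUT={}

B0 is the boundary node: IN[B0] = {}
Applying B0's transfer function to that IN value gives OUT[B0] (row B0 above).

Answer: {a+f}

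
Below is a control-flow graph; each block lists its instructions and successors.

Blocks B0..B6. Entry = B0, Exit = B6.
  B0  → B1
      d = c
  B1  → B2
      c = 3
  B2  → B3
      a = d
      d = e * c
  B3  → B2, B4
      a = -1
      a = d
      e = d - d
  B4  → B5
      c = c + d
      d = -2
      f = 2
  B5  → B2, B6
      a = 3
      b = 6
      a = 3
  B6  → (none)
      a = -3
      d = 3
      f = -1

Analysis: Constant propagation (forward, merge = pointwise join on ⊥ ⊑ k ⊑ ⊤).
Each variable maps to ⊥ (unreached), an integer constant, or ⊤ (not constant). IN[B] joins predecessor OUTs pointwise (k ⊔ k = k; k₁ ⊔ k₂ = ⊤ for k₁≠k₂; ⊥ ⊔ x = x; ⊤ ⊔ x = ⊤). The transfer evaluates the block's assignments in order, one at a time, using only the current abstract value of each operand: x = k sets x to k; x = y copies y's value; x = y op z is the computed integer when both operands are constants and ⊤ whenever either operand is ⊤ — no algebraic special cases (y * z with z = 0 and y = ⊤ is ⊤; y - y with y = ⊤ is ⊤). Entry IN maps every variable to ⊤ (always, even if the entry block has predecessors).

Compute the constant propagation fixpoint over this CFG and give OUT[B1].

Answer: {a: ⊤, b: ⊤, c: 3, d: ⊤, e: ⊤, f: ⊤}

Working:
Fixpoint table:
  B0:   IN=(all ⊤)   OUT=(all ⊤)
  B1:   IN=(all ⊤)   OUT={c:3; rest ⊤}
  B2:   IN=(all ⊤)   OUT=(all ⊤)
  B3:   IN=(all ⊤)   OUT=(all ⊤)
  B4:   IN=(all ⊤)   OUT={d:-2, f:2; rest ⊤}
  B5:   IN={d:-2, f:2; rest ⊤}   OUT={a:3, b:6, d:-2, f:2; rest ⊤}
  B6:   IN={a:3, b:6, d:-2, f:2; rest ⊤}   OUT={a:-3, b:6, d:3, f:-1; rest ⊤}

Merge at B1: IN[B1] = OUT[B0] = {a: ⊤, b: ⊤, c: ⊤, d: ⊤, e: ⊤, f: ⊤}
Applying B1's transfer function to that IN value gives OUT[B1] (row B1 above).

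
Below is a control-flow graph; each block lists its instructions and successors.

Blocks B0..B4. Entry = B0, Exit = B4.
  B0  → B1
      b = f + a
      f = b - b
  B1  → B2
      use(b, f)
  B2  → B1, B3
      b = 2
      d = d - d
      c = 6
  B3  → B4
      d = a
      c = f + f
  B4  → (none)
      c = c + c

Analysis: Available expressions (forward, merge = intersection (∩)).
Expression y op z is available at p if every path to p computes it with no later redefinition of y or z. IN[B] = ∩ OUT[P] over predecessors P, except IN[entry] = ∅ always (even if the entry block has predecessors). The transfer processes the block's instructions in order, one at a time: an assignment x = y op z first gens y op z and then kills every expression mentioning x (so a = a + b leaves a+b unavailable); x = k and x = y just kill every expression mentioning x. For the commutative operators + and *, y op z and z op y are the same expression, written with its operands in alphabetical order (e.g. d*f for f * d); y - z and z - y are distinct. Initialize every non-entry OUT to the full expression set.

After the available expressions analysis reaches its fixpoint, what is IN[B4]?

Answer: {f+f}

Trace:
Fixpoint table:
  B0:   IN={}   OUT={b-b}
  B1:   IN={}   OUT={}
  B2:   IN={}   OUT={}
  B3:   IN={}   OUT={f+f}
  B4:   IN={f+f}   OUT={f+f}

Merge at B4: IN[B4] = OUT[B3] = {f+f}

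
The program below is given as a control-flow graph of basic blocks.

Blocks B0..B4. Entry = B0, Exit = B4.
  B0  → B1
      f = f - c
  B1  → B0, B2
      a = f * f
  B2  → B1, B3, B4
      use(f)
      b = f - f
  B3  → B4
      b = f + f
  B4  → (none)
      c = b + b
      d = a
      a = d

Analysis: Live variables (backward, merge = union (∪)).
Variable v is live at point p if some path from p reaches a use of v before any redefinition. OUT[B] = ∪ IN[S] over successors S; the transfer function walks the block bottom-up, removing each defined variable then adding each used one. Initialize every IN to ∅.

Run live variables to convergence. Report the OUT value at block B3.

Answer: {a, b}

Derivation:
Per-block solution:
  B0: | IN={c, f} | OUT={c, f}
  B1: | IN={c, f} | OUT={a, c, f}
  B2: | IN={a, c, f} | OUT={a, b, c, f}
  B3: | IN={a, f} | OUT={a, b}
  B4: | IN={a, b} | OUT={}

Merge at B3: OUT[B3] = IN[B4] = {a, b}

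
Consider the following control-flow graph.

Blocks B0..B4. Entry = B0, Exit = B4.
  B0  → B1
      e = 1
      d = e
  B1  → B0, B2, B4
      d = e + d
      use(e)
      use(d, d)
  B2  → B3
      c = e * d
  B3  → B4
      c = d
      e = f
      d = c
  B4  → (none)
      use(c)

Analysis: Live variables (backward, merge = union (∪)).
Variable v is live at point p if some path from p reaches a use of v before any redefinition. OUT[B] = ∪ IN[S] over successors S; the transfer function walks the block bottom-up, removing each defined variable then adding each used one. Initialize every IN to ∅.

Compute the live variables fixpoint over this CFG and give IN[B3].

Fixpoint table:
  B0:  IN={c, f}  OUT={c, d, e, f}
  B1:  IN={c, d, e, f}  OUT={c, d, e, f}
  B2:  IN={d, e, f}  OUT={d, f}
  B3:  IN={d, f}  OUT={c}
  B4:  IN={c}  OUT={}

Merge at B3: OUT[B3] = IN[B4] = {c}
Applying B3's transfer function to that OUT value gives IN[B3] (row B3 above).

Answer: {d, f}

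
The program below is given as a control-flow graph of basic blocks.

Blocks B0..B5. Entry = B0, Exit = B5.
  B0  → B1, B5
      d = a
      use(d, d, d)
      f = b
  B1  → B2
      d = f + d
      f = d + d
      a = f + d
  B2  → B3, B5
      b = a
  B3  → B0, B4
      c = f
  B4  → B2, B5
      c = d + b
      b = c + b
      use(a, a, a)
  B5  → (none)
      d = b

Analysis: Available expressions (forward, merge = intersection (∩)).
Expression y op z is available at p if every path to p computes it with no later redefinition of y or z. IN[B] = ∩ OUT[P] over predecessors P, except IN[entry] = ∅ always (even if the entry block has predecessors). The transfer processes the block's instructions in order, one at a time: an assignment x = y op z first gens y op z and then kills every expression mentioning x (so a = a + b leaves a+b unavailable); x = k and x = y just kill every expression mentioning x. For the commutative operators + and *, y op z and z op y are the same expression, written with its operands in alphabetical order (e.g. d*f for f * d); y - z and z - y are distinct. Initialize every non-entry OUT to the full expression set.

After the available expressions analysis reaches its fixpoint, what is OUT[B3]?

Converged values:
  B0:   IN={}   OUT={}
  B1:   IN={}   OUT={d+d, d+f}
  B2:   IN={d+d, d+f}   OUT={d+d, d+f}
  B3:   IN={d+d, d+f}   OUT={d+d, d+f}
  B4:   IN={d+d, d+f}   OUT={d+d, d+f}
  B5:   IN={}   OUT={}

Merge at B3: IN[B3] = OUT[B2] = {d+d, d+f}
Applying B3's transfer function to that IN value gives OUT[B3] (row B3 above).

Answer: {d+d, d+f}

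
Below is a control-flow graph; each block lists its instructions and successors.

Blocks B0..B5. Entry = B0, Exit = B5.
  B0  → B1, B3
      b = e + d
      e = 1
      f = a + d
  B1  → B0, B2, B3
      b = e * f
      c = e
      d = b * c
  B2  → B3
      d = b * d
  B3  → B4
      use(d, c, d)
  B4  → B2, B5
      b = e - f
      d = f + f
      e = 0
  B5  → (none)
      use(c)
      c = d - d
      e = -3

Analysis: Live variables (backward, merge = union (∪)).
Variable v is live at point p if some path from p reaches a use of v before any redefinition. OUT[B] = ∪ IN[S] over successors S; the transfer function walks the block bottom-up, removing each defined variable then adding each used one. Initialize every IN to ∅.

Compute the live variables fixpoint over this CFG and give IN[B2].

Converged values:
  B0:  IN={a, c, d, e}  OUT={a, c, d, e, f}
  B1:  IN={a, e, f}  OUT={a, b, c, d, e, f}
  B2:  IN={b, c, d, e, f}  OUT={c, d, e, f}
  B3:  IN={c, d, e, f}  OUT={c, e, f}
  B4:  IN={c, e, f}  OUT={b, c, d, e, f}
  B5:  IN={c, d}  OUT={}

Merge at B2: OUT[B2] = IN[B3] = {c, d, e, f}
Applying B2's transfer function to that OUT value gives IN[B2] (row B2 above).

Answer: {b, c, d, e, f}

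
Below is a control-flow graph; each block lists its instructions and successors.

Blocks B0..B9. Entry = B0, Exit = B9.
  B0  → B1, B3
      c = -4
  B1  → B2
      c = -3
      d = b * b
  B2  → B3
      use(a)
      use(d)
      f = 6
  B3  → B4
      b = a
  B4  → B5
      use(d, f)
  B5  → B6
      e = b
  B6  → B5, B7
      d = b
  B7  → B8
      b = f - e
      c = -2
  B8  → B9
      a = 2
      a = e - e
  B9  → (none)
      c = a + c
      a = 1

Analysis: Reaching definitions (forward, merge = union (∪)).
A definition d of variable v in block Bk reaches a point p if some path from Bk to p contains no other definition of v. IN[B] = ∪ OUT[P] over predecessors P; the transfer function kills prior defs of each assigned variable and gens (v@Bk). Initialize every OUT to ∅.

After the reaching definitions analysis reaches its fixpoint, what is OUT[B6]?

Per-block solution:
  B0:  IN={}  OUT={c@B0}
  B1:  IN={c@B0}  OUT={c@B1, d@B1}
  B2:  IN={c@B1, d@B1}  OUT={c@B1, d@B1, f@B2}
  B3:  IN={c@B0, c@B1, d@B1, f@B2}  OUT={b@B3, c@B0, c@B1, d@B1, f@B2}
  B4:  IN={b@B3, c@B0, c@B1, d@B1, f@B2}  OUT={b@B3, c@B0, c@B1, d@B1, f@B2}
  B5:  IN={b@B3, c@B0, c@B1, d@B1, d@B6, e@B5, f@B2}  OUT={b@B3, c@B0, c@B1, d@B1, d@B6, e@B5, f@B2}
  B6:  IN={b@B3, c@B0, c@B1, d@B1, d@B6, e@B5, f@B2}  OUT={b@B3, c@B0, c@B1, d@B6, e@B5, f@B2}
  B7:  IN={b@B3, c@B0, c@B1, d@B6, e@B5, f@B2}  OUT={b@B7, c@B7, d@B6, e@B5, f@B2}
  B8:  IN={b@B7, c@B7, d@B6, e@B5, f@B2}  OUT={a@B8, b@B7, c@B7, d@B6, e@B5, f@B2}
  B9:  IN={a@B8, b@B7, c@B7, d@B6, e@B5, f@B2}  OUT={a@B9, b@B7, c@B9, d@B6, e@B5, f@B2}

Merge at B6: IN[B6] = OUT[B5] = {b@B3, c@B0, c@B1, d@B1, d@B6, e@B5, f@B2}
Applying B6's transfer function to that IN value gives OUT[B6] (row B6 above).

Answer: {b@B3, c@B0, c@B1, d@B6, e@B5, f@B2}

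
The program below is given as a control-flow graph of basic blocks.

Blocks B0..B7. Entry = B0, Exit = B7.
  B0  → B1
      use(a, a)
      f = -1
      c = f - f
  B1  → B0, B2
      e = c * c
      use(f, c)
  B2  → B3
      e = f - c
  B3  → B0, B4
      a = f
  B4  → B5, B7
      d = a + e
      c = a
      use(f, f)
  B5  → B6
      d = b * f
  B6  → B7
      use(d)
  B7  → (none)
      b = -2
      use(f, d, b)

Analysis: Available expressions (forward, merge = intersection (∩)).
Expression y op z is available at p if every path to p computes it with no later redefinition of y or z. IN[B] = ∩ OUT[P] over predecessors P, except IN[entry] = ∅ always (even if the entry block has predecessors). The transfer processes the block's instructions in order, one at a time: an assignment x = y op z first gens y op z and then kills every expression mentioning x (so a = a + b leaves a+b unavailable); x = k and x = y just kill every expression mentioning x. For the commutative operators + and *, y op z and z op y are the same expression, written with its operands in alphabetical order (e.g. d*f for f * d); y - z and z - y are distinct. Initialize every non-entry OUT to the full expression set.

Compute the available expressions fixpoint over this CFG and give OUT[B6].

Answer: {a+e, b*f, f-f}

Derivation:
Fixpoint table:
  B0: | IN={} | OUT={f-f}
  B1: | IN={f-f} | OUT={c*c, f-f}
  B2: | IN={c*c, f-f} | OUT={c*c, f-c, f-f}
  B3: | IN={c*c, f-c, f-f} | OUT={c*c, f-c, f-f}
  B4: | IN={c*c, f-c, f-f} | OUT={a+e, f-f}
  B5: | IN={a+e, f-f} | OUT={a+e, b*f, f-f}
  B6: | IN={a+e, b*f, f-f} | OUT={a+e, b*f, f-f}
  B7: | IN={a+e, f-f} | OUT={a+e, f-f}

Merge at B6: IN[B6] = OUT[B5] = {a+e, b*f, f-f}
Applying B6's transfer function to that IN value gives OUT[B6] (row B6 above).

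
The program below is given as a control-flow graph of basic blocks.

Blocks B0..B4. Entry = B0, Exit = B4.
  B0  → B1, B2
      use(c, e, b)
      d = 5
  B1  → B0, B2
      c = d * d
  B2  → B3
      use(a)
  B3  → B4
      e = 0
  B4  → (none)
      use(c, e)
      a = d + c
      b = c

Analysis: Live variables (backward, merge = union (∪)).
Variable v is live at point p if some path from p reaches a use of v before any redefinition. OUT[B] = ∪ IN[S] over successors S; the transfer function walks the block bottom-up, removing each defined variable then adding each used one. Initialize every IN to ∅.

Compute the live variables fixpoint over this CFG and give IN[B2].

Per-block solution:
  B0:  IN={a, b, c, e}  OUT={a, b, c, d, e}
  B1:  IN={a, b, d, e}  OUT={a, b, c, d, e}
  B2:  IN={a, c, d}  OUT={c, d}
  B3:  IN={c, d}  OUT={c, d, e}
  B4:  IN={c, d, e}  OUT={}

Merge at B2: OUT[B2] = IN[B3] = {c, d}
Applying B2's transfer function to that OUT value gives IN[B2] (row B2 above).

Answer: {a, c, d}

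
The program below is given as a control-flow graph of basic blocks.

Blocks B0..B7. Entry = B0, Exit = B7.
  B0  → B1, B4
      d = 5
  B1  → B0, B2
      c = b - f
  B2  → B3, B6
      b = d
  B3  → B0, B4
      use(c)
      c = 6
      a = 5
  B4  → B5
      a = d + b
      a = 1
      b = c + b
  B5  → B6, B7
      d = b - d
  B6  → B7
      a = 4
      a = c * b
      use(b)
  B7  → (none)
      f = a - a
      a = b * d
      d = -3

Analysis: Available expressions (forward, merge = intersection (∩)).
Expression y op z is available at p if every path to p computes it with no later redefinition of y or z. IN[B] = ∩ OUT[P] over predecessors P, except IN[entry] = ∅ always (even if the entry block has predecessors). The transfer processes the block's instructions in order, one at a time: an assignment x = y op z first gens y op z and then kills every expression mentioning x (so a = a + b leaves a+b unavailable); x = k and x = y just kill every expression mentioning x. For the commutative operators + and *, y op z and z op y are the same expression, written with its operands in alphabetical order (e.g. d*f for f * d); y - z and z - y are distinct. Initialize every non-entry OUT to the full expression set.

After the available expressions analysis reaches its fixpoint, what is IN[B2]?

Answer: {b-f}

Trace:
Fixpoint table:
  B0:   IN={}   OUT={}
  B1:   IN={}   OUT={b-f}
  B2:   IN={b-f}   OUT={}
  B3:   IN={}   OUT={}
  B4:   IN={}   OUT={}
  B5:   IN={}   OUT={}
  B6:   IN={}   OUT={b*c}
  B7:   IN={}   OUT={}

Merge at B2: IN[B2] = OUT[B1] = {b-f}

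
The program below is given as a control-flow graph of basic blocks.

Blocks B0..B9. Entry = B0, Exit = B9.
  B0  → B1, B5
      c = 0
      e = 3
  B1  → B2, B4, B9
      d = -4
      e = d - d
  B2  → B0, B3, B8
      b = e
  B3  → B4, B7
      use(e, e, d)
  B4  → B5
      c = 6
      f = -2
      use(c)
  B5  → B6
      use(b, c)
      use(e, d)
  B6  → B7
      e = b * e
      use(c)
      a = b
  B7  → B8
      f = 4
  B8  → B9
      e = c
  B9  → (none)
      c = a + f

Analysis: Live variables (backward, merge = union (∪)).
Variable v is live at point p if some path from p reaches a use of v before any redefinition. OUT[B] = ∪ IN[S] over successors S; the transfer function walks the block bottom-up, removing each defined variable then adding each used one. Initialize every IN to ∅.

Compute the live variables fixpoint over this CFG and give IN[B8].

Per-block solution:
  B0: | IN={a, b, d, f} | OUT={a, b, c, d, e, f}
  B1: | IN={a, b, c, f} | OUT={a, b, c, d, e, f}
  B2: | IN={a, c, d, e, f} | OUT={a, b, c, d, e, f}
  B3: | IN={a, b, c, d, e} | OUT={a, b, c, d, e}
  B4: | IN={b, d, e} | OUT={b, c, d, e}
  B5: | IN={b, c, d, e} | OUT={b, c, e}
  B6: | IN={b, c, e} | OUT={a, c}
  B7: | IN={a, c} | OUT={a, c, f}
  B8: | IN={a, c, f} | OUT={a, f}
  B9: | IN={a, f} | OUT={}

Merge at B8: OUT[B8] = IN[B9] = {a, f}
Applying B8's transfer function to that OUT value gives IN[B8] (row B8 above).

Answer: {a, c, f}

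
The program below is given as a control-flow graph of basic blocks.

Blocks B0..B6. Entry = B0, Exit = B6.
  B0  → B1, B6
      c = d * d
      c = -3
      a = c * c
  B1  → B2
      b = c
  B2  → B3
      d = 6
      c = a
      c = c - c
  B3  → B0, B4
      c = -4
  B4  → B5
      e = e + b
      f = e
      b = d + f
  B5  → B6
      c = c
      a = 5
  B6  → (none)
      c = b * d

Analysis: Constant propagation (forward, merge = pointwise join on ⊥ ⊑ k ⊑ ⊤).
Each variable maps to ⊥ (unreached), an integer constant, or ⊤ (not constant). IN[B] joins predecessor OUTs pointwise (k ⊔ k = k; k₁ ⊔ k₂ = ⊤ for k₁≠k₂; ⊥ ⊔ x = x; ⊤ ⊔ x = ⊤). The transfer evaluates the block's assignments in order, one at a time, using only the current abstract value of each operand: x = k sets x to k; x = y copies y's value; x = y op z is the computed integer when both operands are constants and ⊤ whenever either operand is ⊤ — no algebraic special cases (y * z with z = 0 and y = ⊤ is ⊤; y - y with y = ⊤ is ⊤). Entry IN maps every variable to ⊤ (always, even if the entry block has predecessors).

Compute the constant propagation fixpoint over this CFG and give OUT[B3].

Converged values:
  B0:  IN=(all ⊤)  OUT={a:9, c:-3; rest ⊤}
  B1:  IN={a:9, c:-3; rest ⊤}  OUT={a:9, b:-3, c:-3; rest ⊤}
  B2:  IN={a:9, b:-3, c:-3; rest ⊤}  OUT={a:9, b:-3, c:0, d:6; rest ⊤}
  B3:  IN={a:9, b:-3, c:0, d:6; rest ⊤}  OUT={a:9, b:-3, c:-4, d:6; rest ⊤}
  B4:  IN={a:9, b:-3, c:-4, d:6; rest ⊤}  OUT={a:9, c:-4, d:6; rest ⊤}
  B5:  IN={a:9, c:-4, d:6; rest ⊤}  OUT={a:5, c:-4, d:6; rest ⊤}
  B6:  IN=(all ⊤)  OUT=(all ⊤)

Merge at B3: IN[B3] = OUT[B2] = {a: 9, b: -3, c: 0, d: 6, e: ⊤, f: ⊤}
Applying B3's transfer function to that IN value gives OUT[B3] (row B3 above).

Answer: {a: 9, b: -3, c: -4, d: 6, e: ⊤, f: ⊤}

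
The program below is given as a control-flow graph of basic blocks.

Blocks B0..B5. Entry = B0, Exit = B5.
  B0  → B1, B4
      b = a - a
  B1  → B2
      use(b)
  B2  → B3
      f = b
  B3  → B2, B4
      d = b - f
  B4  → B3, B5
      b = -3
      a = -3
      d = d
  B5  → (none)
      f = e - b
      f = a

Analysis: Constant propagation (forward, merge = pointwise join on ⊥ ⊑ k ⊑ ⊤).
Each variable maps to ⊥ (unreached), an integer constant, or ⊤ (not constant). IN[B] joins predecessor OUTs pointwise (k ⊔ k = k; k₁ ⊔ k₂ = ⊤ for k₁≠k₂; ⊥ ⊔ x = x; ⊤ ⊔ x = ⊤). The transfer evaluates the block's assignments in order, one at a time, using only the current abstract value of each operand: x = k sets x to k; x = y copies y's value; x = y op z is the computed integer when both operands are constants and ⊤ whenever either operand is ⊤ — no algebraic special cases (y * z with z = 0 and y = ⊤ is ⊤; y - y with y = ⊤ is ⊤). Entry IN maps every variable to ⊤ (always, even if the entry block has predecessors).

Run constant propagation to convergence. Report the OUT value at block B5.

Converged values:
  B0:   IN=(all ⊤)   OUT=(all ⊤)
  B1:   IN=(all ⊤)   OUT=(all ⊤)
  B2:   IN=(all ⊤)   OUT=(all ⊤)
  B3:   IN=(all ⊤)   OUT=(all ⊤)
  B4:   IN=(all ⊤)   OUT={a:-3, b:-3; rest ⊤}
  B5:   IN={a:-3, b:-3; rest ⊤}   OUT={a:-3, b:-3, f:-3; rest ⊤}

Merge at B5: IN[B5] = OUT[B4] = {a: -3, b: -3, c: ⊤, d: ⊤, e: ⊤, f: ⊤}
Applying B5's transfer function to that IN value gives OUT[B5] (row B5 above).

Answer: {a: -3, b: -3, c: ⊤, d: ⊤, e: ⊤, f: -3}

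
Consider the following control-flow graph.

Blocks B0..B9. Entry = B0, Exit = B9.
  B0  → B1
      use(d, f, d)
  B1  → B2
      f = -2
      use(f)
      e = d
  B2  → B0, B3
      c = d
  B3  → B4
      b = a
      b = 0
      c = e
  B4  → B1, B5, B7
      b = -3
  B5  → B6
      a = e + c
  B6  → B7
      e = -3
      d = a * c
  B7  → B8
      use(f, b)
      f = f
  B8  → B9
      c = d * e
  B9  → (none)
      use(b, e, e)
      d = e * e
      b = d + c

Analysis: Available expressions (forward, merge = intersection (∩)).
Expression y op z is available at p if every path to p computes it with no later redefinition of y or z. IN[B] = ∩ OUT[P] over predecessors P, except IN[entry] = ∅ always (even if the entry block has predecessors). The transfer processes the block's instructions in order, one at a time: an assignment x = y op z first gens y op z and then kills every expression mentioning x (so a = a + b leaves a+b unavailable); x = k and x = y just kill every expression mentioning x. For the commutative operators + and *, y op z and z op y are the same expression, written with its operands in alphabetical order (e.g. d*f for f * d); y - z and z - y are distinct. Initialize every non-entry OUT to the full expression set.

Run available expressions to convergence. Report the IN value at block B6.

Per-block solution:
  B0:   IN={}   OUT={}
  B1:   IN={}   OUT={}
  B2:   IN={}   OUT={}
  B3:   IN={}   OUT={}
  B4:   IN={}   OUT={}
  B5:   IN={}   OUT={c+e}
  B6:   IN={c+e}   OUT={a*c}
  B7:   IN={}   OUT={}
  B8:   IN={}   OUT={d*e}
  B9:   IN={d*e}   OUT={c+d, e*e}

Merge at B6: IN[B6] = OUT[B5] = {c+e}

Answer: {c+e}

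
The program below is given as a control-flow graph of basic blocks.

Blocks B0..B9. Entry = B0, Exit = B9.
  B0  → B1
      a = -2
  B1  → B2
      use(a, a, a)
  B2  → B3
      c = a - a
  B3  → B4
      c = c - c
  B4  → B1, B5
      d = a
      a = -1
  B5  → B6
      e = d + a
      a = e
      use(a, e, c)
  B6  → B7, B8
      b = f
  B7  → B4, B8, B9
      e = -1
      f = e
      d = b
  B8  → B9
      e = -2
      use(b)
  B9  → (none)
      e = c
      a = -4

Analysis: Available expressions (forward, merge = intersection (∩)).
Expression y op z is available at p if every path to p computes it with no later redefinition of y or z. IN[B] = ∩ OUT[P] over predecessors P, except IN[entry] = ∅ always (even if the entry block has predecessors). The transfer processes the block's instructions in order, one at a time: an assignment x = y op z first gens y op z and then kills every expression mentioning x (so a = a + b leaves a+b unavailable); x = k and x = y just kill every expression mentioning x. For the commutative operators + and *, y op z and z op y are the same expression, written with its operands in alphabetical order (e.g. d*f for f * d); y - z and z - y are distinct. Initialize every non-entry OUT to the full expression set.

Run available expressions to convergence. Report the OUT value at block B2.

Converged values:
  B0: | IN={} | OUT={}
  B1: | IN={} | OUT={}
  B2: | IN={} | OUT={a-a}
  B3: | IN={a-a} | OUT={a-a}
  B4: | IN={} | OUT={}
  B5: | IN={} | OUT={}
  B6: | IN={} | OUT={}
  B7: | IN={} | OUT={}
  B8: | IN={} | OUT={}
  B9: | IN={} | OUT={}

Merge at B2: IN[B2] = OUT[B1] = {}
Applying B2's transfer function to that IN value gives OUT[B2] (row B2 above).

Answer: {a-a}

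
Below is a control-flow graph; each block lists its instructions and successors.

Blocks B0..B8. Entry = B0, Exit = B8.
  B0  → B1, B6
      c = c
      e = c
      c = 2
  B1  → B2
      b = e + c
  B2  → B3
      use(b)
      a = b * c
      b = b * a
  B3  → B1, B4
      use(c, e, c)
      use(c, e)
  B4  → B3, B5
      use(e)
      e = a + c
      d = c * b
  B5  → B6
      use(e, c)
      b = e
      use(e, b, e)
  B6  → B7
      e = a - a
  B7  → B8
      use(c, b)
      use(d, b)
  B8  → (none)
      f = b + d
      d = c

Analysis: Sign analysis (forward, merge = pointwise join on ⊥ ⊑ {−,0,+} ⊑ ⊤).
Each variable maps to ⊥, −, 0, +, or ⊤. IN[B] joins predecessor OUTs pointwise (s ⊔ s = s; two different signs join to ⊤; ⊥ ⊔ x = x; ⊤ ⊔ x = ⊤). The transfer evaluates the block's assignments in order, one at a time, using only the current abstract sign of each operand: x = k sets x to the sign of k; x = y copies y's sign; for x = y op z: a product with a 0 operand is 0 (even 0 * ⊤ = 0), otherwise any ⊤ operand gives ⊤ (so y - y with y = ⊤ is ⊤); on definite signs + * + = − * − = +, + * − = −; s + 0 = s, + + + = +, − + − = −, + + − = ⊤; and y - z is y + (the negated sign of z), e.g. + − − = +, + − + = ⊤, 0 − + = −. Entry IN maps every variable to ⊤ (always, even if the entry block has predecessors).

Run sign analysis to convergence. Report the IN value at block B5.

Converged values:
  B0: | IN=(all ⊤) | OUT={c:+; rest ⊤}
  B1: | IN={c:+; rest ⊤} | OUT={c:+; rest ⊤}
  B2: | IN={c:+; rest ⊤} | OUT={c:+; rest ⊤}
  B3: | IN={c:+; rest ⊤} | OUT={c:+; rest ⊤}
  B4: | IN={c:+; rest ⊤} | OUT={c:+; rest ⊤}
  B5: | IN={c:+; rest ⊤} | OUT={c:+; rest ⊤}
  B6: | IN={c:+; rest ⊤} | OUT={c:+; rest ⊤}
  B7: | IN={c:+; rest ⊤} | OUT={c:+; rest ⊤}
  B8: | IN={c:+; rest ⊤} | OUT={c:+, d:+; rest ⊤}

Merge at B5: IN[B5] = OUT[B4] = {a: ⊤, b: ⊤, c: +, d: ⊤, e: ⊤, f: ⊤}

Answer: {a: ⊤, b: ⊤, c: +, d: ⊤, e: ⊤, f: ⊤}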